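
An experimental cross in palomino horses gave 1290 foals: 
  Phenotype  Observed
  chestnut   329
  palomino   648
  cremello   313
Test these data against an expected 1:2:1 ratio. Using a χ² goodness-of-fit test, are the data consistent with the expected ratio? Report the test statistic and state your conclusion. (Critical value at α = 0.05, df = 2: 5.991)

0.425; consistent

Under the 1:2:1 hypothesis (Σ ratio = 4, N = 1290):
  chestnut: 1290 × 1/4 = 322.5
  palomino: 1290 × 2/4 = 645
  cremello: 1290 × 1/4 = 322.5
χ² = Σ (O − E)² / E
  chestnut: (329 − 322.5)² / 322.5 = 0.1310
  palomino: (648 − 645)² / 645 = 0.0140
  cremello: (313 − 322.5)² / 322.5 = 0.2798
χ² = 0.1310 + 0.0140 + 0.2798 = 0.4248 ≈ 0.425
Degrees of freedom = 3 − 1 = 2; critical value at α = 0.05 is 5.991.
Since 0.425 < 5.991, we fail to reject the null hypothesis — the data are consistent with the 1:2:1 ratio.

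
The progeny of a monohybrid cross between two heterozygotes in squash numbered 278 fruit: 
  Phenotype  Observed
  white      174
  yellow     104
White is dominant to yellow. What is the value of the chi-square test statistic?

22.835

For a monohybrid cross between heterozygotes with complete dominance, the expected phenotypic ratio is 3:1.
Expected counts for N = 278 under a 3:1 ratio (total parts = 4):
  white: 278 × 3/4 = 208.5
  yellow: 278 × 1/4 = 69.5
χ² = Σ (O − E)² / E
  white: (174 − 208.5)² / 208.5 = 5.7086
  yellow: (104 − 69.5)² / 69.5 = 17.1259
χ² = 5.7086 + 17.1259 = 22.8345 ≈ 22.835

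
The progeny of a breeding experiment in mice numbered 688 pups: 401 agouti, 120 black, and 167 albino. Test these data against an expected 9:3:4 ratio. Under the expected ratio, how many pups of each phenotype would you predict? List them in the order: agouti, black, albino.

Total ratio parts = 16. Expected numbers out of 688:
  agouti: 688 × 9/16 = 387
  black: 688 × 3/16 = 129
  albino: 688 × 4/16 = 172

387, 129, 172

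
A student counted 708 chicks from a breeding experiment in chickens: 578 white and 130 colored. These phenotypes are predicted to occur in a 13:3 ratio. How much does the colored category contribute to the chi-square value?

0.057

Total ratio parts = 16. Expected numbers out of 708:
  white: 708 × 13/16 = 575.25
  colored: 708 × 3/16 = 132.75
Contribution of colored: (130 − 132.75)² / 132.75 = 0.0570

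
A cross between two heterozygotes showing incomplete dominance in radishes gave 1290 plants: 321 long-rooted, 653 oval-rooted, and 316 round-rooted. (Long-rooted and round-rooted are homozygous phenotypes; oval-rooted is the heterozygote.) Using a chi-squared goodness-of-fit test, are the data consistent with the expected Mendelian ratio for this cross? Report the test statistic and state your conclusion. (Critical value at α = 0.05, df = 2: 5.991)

0.237; consistent

With incomplete dominance, a heterozygote × heterozygote cross gives a 1:2:1 phenotypic ratio.
The 1:2:1 ratio has 4 parts, so with N = 1290 the expected counts are:
  long-rooted: 1290 × 1/4 = 322.5
  oval-rooted: 1290 × 2/4 = 645
  round-rooted: 1290 × 1/4 = 322.5
χ² = Σ (O − E)² / E
  long-rooted: (321 − 322.5)² / 322.5 = 0.0070
  oval-rooted: (653 − 645)² / 645 = 0.0992
  round-rooted: (316 − 322.5)² / 322.5 = 0.1310
χ² = 0.0070 + 0.0992 + 0.1310 = 0.2372 ≈ 0.237
Degrees of freedom = 3 − 1 = 2; critical value at α = 0.05 is 5.991.
Since 0.237 < 5.991, we fail to reject the null hypothesis — the data are consistent with the 1:2:1 ratio.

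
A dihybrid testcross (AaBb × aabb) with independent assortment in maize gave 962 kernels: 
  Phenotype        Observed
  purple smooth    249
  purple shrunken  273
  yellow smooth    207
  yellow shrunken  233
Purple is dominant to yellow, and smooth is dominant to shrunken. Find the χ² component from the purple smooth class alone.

A dihybrid testcross with independent assortment gives a 1:1:1:1 ratio.
The 1:1:1:1 ratio has 4 parts, so with N = 962 the expected counts are:
  purple smooth: 962 × 1/4 = 240.5
  purple shrunken: 962 × 1/4 = 240.5
  yellow smooth: 962 × 1/4 = 240.5
  yellow shrunken: 962 × 1/4 = 240.5
Contribution of purple smooth: (249 − 240.5)² / 240.5 = 0.3004

0.300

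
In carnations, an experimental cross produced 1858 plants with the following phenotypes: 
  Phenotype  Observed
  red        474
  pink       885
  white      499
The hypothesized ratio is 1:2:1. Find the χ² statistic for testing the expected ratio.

Under the 1:2:1 hypothesis (Σ ratio = 4, N = 1858):
  red: 1858 × 1/4 = 464.5
  pink: 1858 × 2/4 = 929
  white: 1858 × 1/4 = 464.5
χ² = Σ (O − E)² / E
  red: (474 − 464.5)² / 464.5 = 0.1943
  pink: (885 − 929)² / 929 = 2.0840
  white: (499 − 464.5)² / 464.5 = 2.5624
χ² = 0.1943 + 2.0840 + 2.5624 = 4.8407 ≈ 4.841

4.841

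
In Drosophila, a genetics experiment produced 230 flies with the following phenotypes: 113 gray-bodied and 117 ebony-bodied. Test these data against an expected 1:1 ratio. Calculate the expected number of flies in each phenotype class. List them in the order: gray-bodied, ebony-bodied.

Expected counts for N = 230 under a 1:1 ratio (total parts = 2):
  gray-bodied: 230 × 1/2 = 115
  ebony-bodied: 230 × 1/2 = 115

115, 115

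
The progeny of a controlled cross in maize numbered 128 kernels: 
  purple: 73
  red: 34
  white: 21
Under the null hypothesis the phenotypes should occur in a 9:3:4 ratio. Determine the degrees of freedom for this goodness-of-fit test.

2

A goodness-of-fit test with 3 phenotype classes has df = 3 − 1 = 2.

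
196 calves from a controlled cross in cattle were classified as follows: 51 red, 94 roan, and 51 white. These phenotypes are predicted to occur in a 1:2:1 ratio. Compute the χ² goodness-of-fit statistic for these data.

0.327

The 1:2:1 ratio has 4 parts, so with N = 196 the expected counts are:
  red: 196 × 1/4 = 49
  roan: 196 × 2/4 = 98
  white: 196 × 1/4 = 49
χ² = Σ (O − E)² / E
  red: (51 − 49)² / 49 = 0.0816
  roan: (94 − 98)² / 98 = 0.1633
  white: (51 − 49)² / 49 = 0.0816
χ² = 0.0816 + 0.1633 + 0.0816 = 0.3265 ≈ 0.327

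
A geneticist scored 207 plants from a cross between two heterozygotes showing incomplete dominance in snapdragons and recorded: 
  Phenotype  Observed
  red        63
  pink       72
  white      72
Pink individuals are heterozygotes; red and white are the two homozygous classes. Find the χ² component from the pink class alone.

With incomplete dominance, a heterozygote × heterozygote cross gives a 1:2:1 phenotypic ratio.
Total ratio parts = 4. Expected numbers out of 207:
  red: 207 × 1/4 = 51.75
  pink: 207 × 2/4 = 103.5
  white: 207 × 1/4 = 51.75
Contribution of pink: (72 − 103.5)² / 103.5 = 9.5870

9.587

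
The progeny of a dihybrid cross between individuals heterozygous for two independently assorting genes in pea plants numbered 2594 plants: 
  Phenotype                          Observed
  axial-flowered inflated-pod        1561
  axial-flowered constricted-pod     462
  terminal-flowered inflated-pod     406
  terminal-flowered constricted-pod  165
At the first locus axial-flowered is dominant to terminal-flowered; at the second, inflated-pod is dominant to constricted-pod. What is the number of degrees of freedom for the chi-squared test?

3

A dihybrid F₂ with independent assortment and complete dominance at both loci gives a 9:3:3:1 phenotypic ratio.
A goodness-of-fit test with 4 phenotype classes has df = 4 − 1 = 3.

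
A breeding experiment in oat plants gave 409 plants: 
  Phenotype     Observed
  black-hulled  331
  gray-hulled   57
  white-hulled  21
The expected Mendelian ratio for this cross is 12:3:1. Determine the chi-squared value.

7.786

Total ratio parts = 16. Expected numbers out of 409:
  black-hulled: 409 × 12/16 = 306.75
  gray-hulled: 409 × 3/16 = 76.6875
  white-hulled: 409 × 1/16 = 25.5625
χ² = Σ (O − E)² / E
  black-hulled: (331 − 306.75)² / 306.75 = 1.9171
  gray-hulled: (57 − 76.6875)² / 76.6875 = 5.0542
  white-hulled: (21 − 25.5625)² / 25.5625 = 0.8143
χ² = 1.9171 + 5.0542 + 0.8143 = 7.7856 ≈ 7.786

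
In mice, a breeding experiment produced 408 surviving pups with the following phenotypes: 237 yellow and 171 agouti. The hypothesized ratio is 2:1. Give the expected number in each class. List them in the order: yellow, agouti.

272, 136

Total ratio parts = 3. Expected numbers out of 408:
  yellow: 408 × 2/3 = 272
  agouti: 408 × 1/3 = 136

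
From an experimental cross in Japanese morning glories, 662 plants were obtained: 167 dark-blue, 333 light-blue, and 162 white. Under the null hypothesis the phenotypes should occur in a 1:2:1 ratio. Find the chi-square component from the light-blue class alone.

0.012

The 1:2:1 ratio has 4 parts, so with N = 662 the expected counts are:
  dark-blue: 662 × 1/4 = 165.5
  light-blue: 662 × 2/4 = 331
  white: 662 × 1/4 = 165.5
Contribution of light-blue: (333 − 331)² / 331 = 0.0121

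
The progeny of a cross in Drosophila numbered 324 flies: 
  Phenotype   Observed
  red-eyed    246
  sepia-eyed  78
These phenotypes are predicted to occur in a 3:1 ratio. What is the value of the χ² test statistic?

0.148

Under the 3:1 hypothesis (Σ ratio = 4, N = 324):
  red-eyed: 324 × 3/4 = 243
  sepia-eyed: 324 × 1/4 = 81
χ² = Σ (O − E)² / E
  red-eyed: (246 − 243)² / 243 = 0.0370
  sepia-eyed: (78 − 81)² / 81 = 0.1111
χ² = 0.0370 + 0.1111 = 0.1481 ≈ 0.148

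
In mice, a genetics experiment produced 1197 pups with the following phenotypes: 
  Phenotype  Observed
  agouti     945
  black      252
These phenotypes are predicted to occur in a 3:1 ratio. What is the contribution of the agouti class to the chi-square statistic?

2.487

Under the 3:1 hypothesis (Σ ratio = 4, N = 1197):
  agouti: 1197 × 3/4 = 897.75
  black: 1197 × 1/4 = 299.25
Contribution of agouti: (945 − 897.75)² / 897.75 = 2.4868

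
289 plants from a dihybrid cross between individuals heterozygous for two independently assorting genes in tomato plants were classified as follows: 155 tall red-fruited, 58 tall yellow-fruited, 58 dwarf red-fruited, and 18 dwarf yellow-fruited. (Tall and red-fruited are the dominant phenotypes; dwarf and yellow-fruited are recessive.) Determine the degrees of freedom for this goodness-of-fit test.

A dihybrid F₂ with independent assortment and complete dominance at both loci gives a 9:3:3:1 phenotypic ratio.
A goodness-of-fit test with 4 phenotype classes has df = 4 − 1 = 3.

3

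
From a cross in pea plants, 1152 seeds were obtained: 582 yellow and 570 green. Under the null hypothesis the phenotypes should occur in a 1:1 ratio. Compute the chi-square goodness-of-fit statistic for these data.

0.125

Expected counts for N = 1152 under a 1:1 ratio (total parts = 2):
  yellow: 1152 × 1/2 = 576
  green: 1152 × 1/2 = 576
χ² = Σ (O − E)² / E
  yellow: (582 − 576)² / 576 = 0.0625
  green: (570 − 576)² / 576 = 0.0625
χ² = 0.0625 + 0.0625 = 0.125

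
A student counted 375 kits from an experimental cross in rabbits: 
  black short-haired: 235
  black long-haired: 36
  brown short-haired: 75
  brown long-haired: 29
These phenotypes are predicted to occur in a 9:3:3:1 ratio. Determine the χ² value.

21.122

Total ratio parts = 16. Expected numbers out of 375:
  black short-haired: 375 × 9/16 = 210.9375
  black long-haired: 375 × 3/16 = 70.3125
  brown short-haired: 375 × 3/16 = 70.3125
  brown long-haired: 375 × 1/16 = 23.4375
χ² = Σ (O − E)² / E
  black short-haired: (235 − 210.9375)² / 210.9375 = 2.7449
  black long-haired: (36 − 70.3125)² / 70.3125 = 16.7445
  brown short-haired: (75 − 70.3125)² / 70.3125 = 0.3125
  brown long-haired: (29 − 23.4375)² / 23.4375 = 1.3202
χ² = 2.7449 + 16.7445 + 0.3125 + 1.3202 = 21.1221 ≈ 21.122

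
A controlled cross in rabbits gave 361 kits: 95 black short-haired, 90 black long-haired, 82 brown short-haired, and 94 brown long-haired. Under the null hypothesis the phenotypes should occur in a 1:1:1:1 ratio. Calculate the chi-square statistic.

1.161

Under the 1:1:1:1 hypothesis (Σ ratio = 4, N = 361):
  black short-haired: 361 × 1/4 = 90.25
  black long-haired: 361 × 1/4 = 90.25
  brown short-haired: 361 × 1/4 = 90.25
  brown long-haired: 361 × 1/4 = 90.25
χ² = Σ (O − E)² / E
  black short-haired: (95 − 90.25)² / 90.25 = 0.2500
  black long-haired: (90 − 90.25)² / 90.25 = 0.0007
  brown short-haired: (82 − 90.25)² / 90.25 = 0.7542
  brown long-haired: (94 − 90.25)² / 90.25 = 0.1558
χ² = 0.2500 + 0.0007 + 0.7542 + 0.1558 = 1.1607 ≈ 1.161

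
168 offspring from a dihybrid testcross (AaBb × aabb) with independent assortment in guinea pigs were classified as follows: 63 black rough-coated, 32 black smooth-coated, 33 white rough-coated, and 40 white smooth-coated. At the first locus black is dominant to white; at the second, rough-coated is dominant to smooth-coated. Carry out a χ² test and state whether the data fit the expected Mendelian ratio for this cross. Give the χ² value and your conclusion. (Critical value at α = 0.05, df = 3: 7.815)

14.905; not consistent

A dihybrid testcross with independent assortment gives a 1:1:1:1 ratio.
Under the 1:1:1:1 hypothesis (Σ ratio = 4, N = 168):
  black rough-coated: 168 × 1/4 = 42
  black smooth-coated: 168 × 1/4 = 42
  white rough-coated: 168 × 1/4 = 42
  white smooth-coated: 168 × 1/4 = 42
χ² = Σ (O − E)² / E
  black rough-coated: (63 − 42)² / 42 = 10.5000
  black smooth-coated: (32 − 42)² / 42 = 2.3810
  white rough-coated: (33 − 42)² / 42 = 1.9286
  white smooth-coated: (40 − 42)² / 42 = 0.0952
χ² = 10.5000 + 2.3810 + 1.9286 + 0.0952 = 14.9048 ≈ 14.905
Degrees of freedom = 4 − 1 = 3; critical value at α = 0.05 is 7.815.
Since 14.905 > 7.815, we reject the null hypothesis — the data do not fit the 1:1:1:1 ratio.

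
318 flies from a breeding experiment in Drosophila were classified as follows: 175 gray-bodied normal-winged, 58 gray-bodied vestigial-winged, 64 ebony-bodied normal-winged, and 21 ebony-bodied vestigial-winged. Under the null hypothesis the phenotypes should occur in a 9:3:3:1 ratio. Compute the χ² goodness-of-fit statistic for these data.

Total ratio parts = 16. Expected numbers out of 318:
  gray-bodied normal-winged: 318 × 9/16 = 178.875
  gray-bodied vestigial-winged: 318 × 3/16 = 59.625
  ebony-bodied normal-winged: 318 × 3/16 = 59.625
  ebony-bodied vestigial-winged: 318 × 1/16 = 19.875
χ² = Σ (O − E)² / E
  gray-bodied normal-winged: (175 − 178.875)² / 178.875 = 0.0839
  gray-bodied vestigial-winged: (58 − 59.625)² / 59.625 = 0.0443
  ebony-bodied normal-winged: (64 − 59.625)² / 59.625 = 0.3210
  ebony-bodied vestigial-winged: (21 − 19.875)² / 19.875 = 0.0637
χ² = 0.0839 + 0.0443 + 0.3210 + 0.0637 = 0.5129 ≈ 0.513

0.513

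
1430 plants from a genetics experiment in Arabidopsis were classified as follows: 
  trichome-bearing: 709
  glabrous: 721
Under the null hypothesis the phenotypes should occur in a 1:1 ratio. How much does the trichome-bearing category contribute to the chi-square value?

Expected counts for N = 1430 under a 1:1 ratio (total parts = 2):
  trichome-bearing: 1430 × 1/2 = 715
  glabrous: 1430 × 1/2 = 715
Contribution of trichome-bearing: (709 − 715)² / 715 = 0.0503

0.050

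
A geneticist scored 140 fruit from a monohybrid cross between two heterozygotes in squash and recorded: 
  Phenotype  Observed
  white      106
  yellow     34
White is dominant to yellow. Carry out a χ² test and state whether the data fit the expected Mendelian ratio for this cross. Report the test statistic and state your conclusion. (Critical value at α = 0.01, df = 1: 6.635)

0.038; consistent

For a monohybrid cross between heterozygotes with complete dominance, the expected phenotypic ratio is 3:1.
Expected counts for N = 140 under a 3:1 ratio (total parts = 4):
  white: 140 × 3/4 = 105
  yellow: 140 × 1/4 = 35
χ² = Σ (O − E)² / E
  white: (106 − 105)² / 105 = 0.0095
  yellow: (34 − 35)² / 35 = 0.0286
χ² = 0.0095 + 0.0286 = 0.0381 ≈ 0.038
Degrees of freedom = 2 − 1 = 1; critical value at α = 0.01 is 6.635.
Since 0.038 < 6.635, we fail to reject the null hypothesis — the data are consistent with the 3:1 ratio.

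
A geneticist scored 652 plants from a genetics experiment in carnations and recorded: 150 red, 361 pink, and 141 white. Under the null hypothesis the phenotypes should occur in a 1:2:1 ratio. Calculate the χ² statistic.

7.764

The 1:2:1 ratio has 4 parts, so with N = 652 the expected counts are:
  red: 652 × 1/4 = 163
  pink: 652 × 2/4 = 326
  white: 652 × 1/4 = 163
χ² = Σ (O − E)² / E
  red: (150 − 163)² / 163 = 1.0368
  pink: (361 − 326)² / 326 = 3.7577
  white: (141 − 163)² / 163 = 2.9693
χ² = 1.0368 + 3.7577 + 2.9693 = 7.7638 ≈ 7.764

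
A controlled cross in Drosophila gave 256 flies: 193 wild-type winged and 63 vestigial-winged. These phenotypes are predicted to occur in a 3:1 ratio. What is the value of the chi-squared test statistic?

Under the 3:1 hypothesis (Σ ratio = 4, N = 256):
  wild-type winged: 256 × 3/4 = 192
  vestigial-winged: 256 × 1/4 = 64
χ² = Σ (O − E)² / E
  wild-type winged: (193 − 192)² / 192 = 0.0052
  vestigial-winged: (63 − 64)² / 64 = 0.0156
χ² = 0.0052 + 0.0156 = 0.0208 ≈ 0.021

0.021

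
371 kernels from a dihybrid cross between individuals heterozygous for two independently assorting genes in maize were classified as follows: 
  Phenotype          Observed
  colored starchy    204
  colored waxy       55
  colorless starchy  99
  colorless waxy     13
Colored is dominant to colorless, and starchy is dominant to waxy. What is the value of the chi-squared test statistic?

A dihybrid F₂ with independent assortment and complete dominance at both loci gives a 9:3:3:1 phenotypic ratio.
The 9:3:3:1 ratio has 16 parts, so with N = 371 the expected counts are:
  colored starchy: 371 × 9/16 = 208.6875
  colored waxy: 371 × 3/16 = 69.5625
  colorless starchy: 371 × 3/16 = 69.5625
  colorless waxy: 371 × 1/16 = 23.1875
χ² = Σ (O − E)² / E
  colored starchy: (204 − 208.6875)² / 208.6875 = 0.1053
  colored waxy: (55 − 69.5625)² / 69.5625 = 3.0486
  colorless starchy: (99 − 69.5625)² / 69.5625 = 12.4574
  colorless waxy: (13 − 23.1875)² / 23.1875 = 4.4759
χ² = 0.1053 + 3.0486 + 12.4574 + 4.4759 = 20.0872 ≈ 20.087

20.087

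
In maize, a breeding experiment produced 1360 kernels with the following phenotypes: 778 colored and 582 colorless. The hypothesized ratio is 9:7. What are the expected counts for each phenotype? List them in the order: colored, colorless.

Under the 9:7 hypothesis (Σ ratio = 16, N = 1360):
  colored: 1360 × 9/16 = 765
  colorless: 1360 × 7/16 = 595

765, 595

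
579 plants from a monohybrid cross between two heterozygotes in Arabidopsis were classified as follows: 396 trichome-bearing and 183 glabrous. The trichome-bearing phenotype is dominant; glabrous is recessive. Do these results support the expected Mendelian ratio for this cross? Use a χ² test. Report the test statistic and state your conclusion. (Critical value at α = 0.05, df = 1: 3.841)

13.477; not consistent

For a monohybrid cross between heterozygotes with complete dominance, the expected phenotypic ratio is 3:1.
Expected counts for N = 579 under a 3:1 ratio (total parts = 4):
  trichome-bearing: 579 × 3/4 = 434.25
  glabrous: 579 × 1/4 = 144.75
χ² = Σ (O − E)² / E
  trichome-bearing: (396 − 434.25)² / 434.25 = 3.3692
  glabrous: (183 − 144.75)² / 144.75 = 10.1075
χ² = 3.3692 + 10.1075 = 13.4767 ≈ 13.477
Degrees of freedom = 2 − 1 = 1; critical value at α = 0.05 is 3.841.
Since 13.477 > 3.841, we reject the null hypothesis — the data do not fit the 3:1 ratio.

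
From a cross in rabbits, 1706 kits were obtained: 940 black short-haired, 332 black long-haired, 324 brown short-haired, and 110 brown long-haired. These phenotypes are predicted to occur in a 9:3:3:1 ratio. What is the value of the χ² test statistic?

1.021

The 9:3:3:1 ratio has 16 parts, so with N = 1706 the expected counts are:
  black short-haired: 1706 × 9/16 = 959.625
  black long-haired: 1706 × 3/16 = 319.875
  brown short-haired: 1706 × 3/16 = 319.875
  brown long-haired: 1706 × 1/16 = 106.625
χ² = Σ (O − E)² / E
  black short-haired: (940 − 959.625)² / 959.625 = 0.4013
  black long-haired: (332 − 319.875)² / 319.875 = 0.4596
  brown short-haired: (324 − 319.875)² / 319.875 = 0.0532
  brown long-haired: (110 − 106.625)² / 106.625 = 0.1068
χ² = 0.4013 + 0.4596 + 0.0532 + 0.1068 = 1.0209 ≈ 1.021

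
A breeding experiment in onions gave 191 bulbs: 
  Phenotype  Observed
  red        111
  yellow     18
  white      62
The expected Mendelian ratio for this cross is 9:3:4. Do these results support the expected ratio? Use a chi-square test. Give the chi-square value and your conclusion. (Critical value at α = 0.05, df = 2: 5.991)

Total ratio parts = 16. Expected numbers out of 191:
  red: 191 × 9/16 = 107.4375
  yellow: 191 × 3/16 = 35.8125
  white: 191 × 4/16 = 47.75
χ² = Σ (O − E)² / E
  red: (111 − 107.4375)² / 107.4375 = 0.1181
  yellow: (18 − 35.8125)² / 35.8125 = 8.8596
  white: (62 − 47.75)² / 47.75 = 4.2526
χ² = 0.1181 + 8.8596 + 4.2526 = 13.2303 ≈ 13.230
Degrees of freedom = 3 − 1 = 2; critical value at α = 0.05 is 5.991.
Since 13.230 > 5.991, we reject the null hypothesis — the data do not fit the 9:3:4 ratio.

13.230; not consistent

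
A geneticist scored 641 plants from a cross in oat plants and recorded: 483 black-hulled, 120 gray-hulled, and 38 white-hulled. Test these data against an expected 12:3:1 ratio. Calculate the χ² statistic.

0.117

Under the 12:3:1 hypothesis (Σ ratio = 16, N = 641):
  black-hulled: 641 × 12/16 = 480.75
  gray-hulled: 641 × 3/16 = 120.1875
  white-hulled: 641 × 1/16 = 40.0625
χ² = Σ (O − E)² / E
  black-hulled: (483 − 480.75)² / 480.75 = 0.0105
  gray-hulled: (120 − 120.1875)² / 120.1875 = 0.0003
  white-hulled: (38 − 40.0625)² / 40.0625 = 0.1062
χ² = 0.0105 + 0.0003 + 0.1062 = 0.117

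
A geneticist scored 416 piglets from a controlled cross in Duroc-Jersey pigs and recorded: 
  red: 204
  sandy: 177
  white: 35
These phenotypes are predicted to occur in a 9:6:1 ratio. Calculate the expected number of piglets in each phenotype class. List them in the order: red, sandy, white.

234, 156, 26

Under the 9:6:1 hypothesis (Σ ratio = 16, N = 416):
  red: 416 × 9/16 = 234
  sandy: 416 × 6/16 = 156
  white: 416 × 1/16 = 26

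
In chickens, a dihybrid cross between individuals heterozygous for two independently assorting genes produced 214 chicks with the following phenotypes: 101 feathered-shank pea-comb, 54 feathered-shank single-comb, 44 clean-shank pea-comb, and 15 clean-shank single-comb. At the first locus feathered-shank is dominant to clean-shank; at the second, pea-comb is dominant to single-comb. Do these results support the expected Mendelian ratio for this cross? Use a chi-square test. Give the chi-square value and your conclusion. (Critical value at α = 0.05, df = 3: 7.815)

8.488; not consistent

A dihybrid F₂ with independent assortment and complete dominance at both loci gives a 9:3:3:1 phenotypic ratio.
Total ratio parts = 16. Expected numbers out of 214:
  feathered-shank pea-comb: 214 × 9/16 = 120.375
  feathered-shank single-comb: 214 × 3/16 = 40.125
  clean-shank pea-comb: 214 × 3/16 = 40.125
  clean-shank single-comb: 214 × 1/16 = 13.375
χ² = Σ (O − E)² / E
  feathered-shank pea-comb: (101 − 120.375)² / 120.375 = 3.1185
  feathered-shank single-comb: (54 − 40.125)² / 40.125 = 4.7979
  clean-shank pea-comb: (44 − 40.125)² / 40.125 = 0.3742
  clean-shank single-comb: (15 − 13.375)² / 13.375 = 0.1974
χ² = 3.1185 + 4.7979 + 0.3742 + 0.1974 = 8.488
Degrees of freedom = 4 − 1 = 3; critical value at α = 0.05 is 7.815.
Since 8.488 > 7.815, we reject the null hypothesis — the data do not fit the 9:3:3:1 ratio.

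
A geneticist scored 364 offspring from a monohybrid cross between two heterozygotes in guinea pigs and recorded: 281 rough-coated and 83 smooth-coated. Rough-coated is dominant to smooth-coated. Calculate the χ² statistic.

0.938

For a monohybrid cross between heterozygotes with complete dominance, the expected phenotypic ratio is 3:1.
Total ratio parts = 4. Expected numbers out of 364:
  rough-coated: 364 × 3/4 = 273
  smooth-coated: 364 × 1/4 = 91
χ² = Σ (O − E)² / E
  rough-coated: (281 − 273)² / 273 = 0.2344
  smooth-coated: (83 − 91)² / 91 = 0.7033
χ² = 0.2344 + 0.7033 = 0.9377 ≈ 0.938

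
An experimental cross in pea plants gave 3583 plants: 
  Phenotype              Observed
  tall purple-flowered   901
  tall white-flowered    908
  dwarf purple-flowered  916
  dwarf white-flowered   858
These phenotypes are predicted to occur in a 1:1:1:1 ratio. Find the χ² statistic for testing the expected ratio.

Under the 1:1:1:1 hypothesis (Σ ratio = 4, N = 3583):
  tall purple-flowered: 3583 × 1/4 = 895.75
  tall white-flowered: 3583 × 1/4 = 895.75
  dwarf purple-flowered: 3583 × 1/4 = 895.75
  dwarf white-flowered: 3583 × 1/4 = 895.75
χ² = Σ (O − E)² / E
  tall purple-flowered: (901 − 895.75)² / 895.75 = 0.0308
  tall white-flowered: (908 − 895.75)² / 895.75 = 0.1675
  dwarf purple-flowered: (916 − 895.75)² / 895.75 = 0.4578
  dwarf white-flowered: (858 − 895.75)² / 895.75 = 1.5909
χ² = 0.0308 + 0.1675 + 0.4578 + 1.5909 = 2.247

2.247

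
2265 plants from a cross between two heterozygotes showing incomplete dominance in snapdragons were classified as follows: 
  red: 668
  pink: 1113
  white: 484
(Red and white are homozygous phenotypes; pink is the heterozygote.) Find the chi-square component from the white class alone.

11.947

With incomplete dominance, a heterozygote × heterozygote cross gives a 1:2:1 phenotypic ratio.
The 1:2:1 ratio has 4 parts, so with N = 2265 the expected counts are:
  red: 2265 × 1/4 = 566.25
  pink: 2265 × 2/4 = 1132.5
  white: 2265 × 1/4 = 566.25
Contribution of white: (484 − 566.25)² / 566.25 = 11.9471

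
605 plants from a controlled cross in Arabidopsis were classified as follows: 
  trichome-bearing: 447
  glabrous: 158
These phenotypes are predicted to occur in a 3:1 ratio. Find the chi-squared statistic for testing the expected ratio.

Under the 3:1 hypothesis (Σ ratio = 4, N = 605):
  trichome-bearing: 605 × 3/4 = 453.75
  glabrous: 605 × 1/4 = 151.25
χ² = Σ (O − E)² / E
  trichome-bearing: (447 − 453.75)² / 453.75 = 0.1004
  glabrous: (158 − 151.25)² / 151.25 = 0.3012
χ² = 0.1004 + 0.3012 = 0.4016 ≈ 0.402

0.402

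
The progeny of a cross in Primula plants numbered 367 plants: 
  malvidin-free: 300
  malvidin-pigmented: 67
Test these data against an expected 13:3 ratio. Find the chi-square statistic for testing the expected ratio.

0.059

Total ratio parts = 16. Expected numbers out of 367:
  malvidin-free: 367 × 13/16 = 298.1875
  malvidin-pigmented: 367 × 3/16 = 68.8125
χ² = Σ (O − E)² / E
  malvidin-free: (300 − 298.1875)² / 298.1875 = 0.0110
  malvidin-pigmented: (67 − 68.8125)² / 68.8125 = 0.0477
χ² = 0.0110 + 0.0477 = 0.0587 ≈ 0.059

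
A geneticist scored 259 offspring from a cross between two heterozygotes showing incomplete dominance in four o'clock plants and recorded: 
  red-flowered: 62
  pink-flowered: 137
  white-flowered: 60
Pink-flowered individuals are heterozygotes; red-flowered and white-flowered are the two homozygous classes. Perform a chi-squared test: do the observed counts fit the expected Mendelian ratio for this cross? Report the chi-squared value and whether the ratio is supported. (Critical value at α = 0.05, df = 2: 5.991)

0.900; consistent

With incomplete dominance, a heterozygote × heterozygote cross gives a 1:2:1 phenotypic ratio.
Total ratio parts = 4. Expected numbers out of 259:
  red-flowered: 259 × 1/4 = 64.75
  pink-flowered: 259 × 2/4 = 129.5
  white-flowered: 259 × 1/4 = 64.75
χ² = Σ (O − E)² / E
  red-flowered: (62 − 64.75)² / 64.75 = 0.1168
  pink-flowered: (137 − 129.5)² / 129.5 = 0.4344
  white-flowered: (60 − 64.75)² / 64.75 = 0.3485
χ² = 0.1168 + 0.4344 + 0.3485 = 0.8997 ≈ 0.900
Degrees of freedom = 3 − 1 = 2; critical value at α = 0.05 is 5.991.
Since 0.900 < 5.991, we fail to reject the null hypothesis — the data are consistent with the 1:2:1 ratio.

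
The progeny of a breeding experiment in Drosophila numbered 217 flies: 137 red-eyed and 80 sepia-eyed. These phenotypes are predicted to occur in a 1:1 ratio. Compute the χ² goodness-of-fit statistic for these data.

14.972

Under the 1:1 hypothesis (Σ ratio = 2, N = 217):
  red-eyed: 217 × 1/2 = 108.5
  sepia-eyed: 217 × 1/2 = 108.5
χ² = Σ (O − E)² / E
  red-eyed: (137 − 108.5)² / 108.5 = 7.4862
  sepia-eyed: (80 − 108.5)² / 108.5 = 7.4862
χ² = 7.4862 + 7.4862 = 14.9724 ≈ 14.972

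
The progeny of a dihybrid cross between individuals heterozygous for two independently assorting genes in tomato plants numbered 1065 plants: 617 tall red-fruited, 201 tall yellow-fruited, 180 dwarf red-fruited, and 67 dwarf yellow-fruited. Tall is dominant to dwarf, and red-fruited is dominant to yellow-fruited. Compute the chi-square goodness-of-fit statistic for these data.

2.490

A dihybrid F₂ with independent assortment and complete dominance at both loci gives a 9:3:3:1 phenotypic ratio.
Expected counts for N = 1065 under a 9:3:3:1 ratio (total parts = 16):
  tall red-fruited: 1065 × 9/16 = 599.0625
  tall yellow-fruited: 1065 × 3/16 = 199.6875
  dwarf red-fruited: 1065 × 3/16 = 199.6875
  dwarf yellow-fruited: 1065 × 1/16 = 66.5625
χ² = Σ (O − E)² / E
  tall red-fruited: (617 − 599.0625)² / 599.0625 = 0.5371
  tall yellow-fruited: (201 − 199.6875)² / 199.6875 = 0.0086
  dwarf red-fruited: (180 − 199.6875)² / 199.6875 = 1.9410
  dwarf yellow-fruited: (67 − 66.5625)² / 66.5625 = 0.0029
χ² = 0.5371 + 0.0086 + 1.9410 + 0.0029 = 2.4896 ≈ 2.490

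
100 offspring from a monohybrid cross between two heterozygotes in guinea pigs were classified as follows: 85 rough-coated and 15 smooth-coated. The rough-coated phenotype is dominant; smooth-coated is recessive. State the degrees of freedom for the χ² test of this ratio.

1

For a monohybrid cross between heterozygotes with complete dominance, the expected phenotypic ratio is 3:1.
A goodness-of-fit test with 2 phenotype classes has df = 2 − 1 = 1.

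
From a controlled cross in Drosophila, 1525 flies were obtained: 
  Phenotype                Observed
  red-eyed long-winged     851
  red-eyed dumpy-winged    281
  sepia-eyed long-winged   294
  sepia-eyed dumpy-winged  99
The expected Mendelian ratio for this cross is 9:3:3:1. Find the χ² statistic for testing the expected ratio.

0.509

Expected counts for N = 1525 under a 9:3:3:1 ratio (total parts = 16):
  red-eyed long-winged: 1525 × 9/16 = 857.8125
  red-eyed dumpy-winged: 1525 × 3/16 = 285.9375
  sepia-eyed long-winged: 1525 × 3/16 = 285.9375
  sepia-eyed dumpy-winged: 1525 × 1/16 = 95.3125
χ² = Σ (O − E)² / E
  red-eyed long-winged: (851 − 857.8125)² / 857.8125 = 0.0541
  red-eyed dumpy-winged: (281 − 285.9375)² / 285.9375 = 0.0853
  sepia-eyed long-winged: (294 − 285.9375)² / 285.9375 = 0.2273
  sepia-eyed dumpy-winged: (99 − 95.3125)² / 95.3125 = 0.1427
χ² = 0.0541 + 0.0853 + 0.2273 + 0.1427 = 0.5094 ≈ 0.509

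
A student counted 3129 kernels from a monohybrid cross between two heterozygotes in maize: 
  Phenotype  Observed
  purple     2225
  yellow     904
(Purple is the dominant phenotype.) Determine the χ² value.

25.266

For a monohybrid cross between heterozygotes with complete dominance, the expected phenotypic ratio is 3:1.
Under the 3:1 hypothesis (Σ ratio = 4, N = 3129):
  purple: 3129 × 3/4 = 2346.75
  yellow: 3129 × 1/4 = 782.25
χ² = Σ (O − E)² / E
  purple: (2225 − 2346.75)² / 2346.75 = 6.3164
  yellow: (904 − 782.25)² / 782.25 = 18.9493
χ² = 6.3164 + 18.9493 = 25.2657 ≈ 25.266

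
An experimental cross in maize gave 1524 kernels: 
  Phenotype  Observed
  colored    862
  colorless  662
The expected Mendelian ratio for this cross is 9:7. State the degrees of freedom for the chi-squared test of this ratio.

A goodness-of-fit test with 2 phenotype classes has df = 2 − 1 = 1.

1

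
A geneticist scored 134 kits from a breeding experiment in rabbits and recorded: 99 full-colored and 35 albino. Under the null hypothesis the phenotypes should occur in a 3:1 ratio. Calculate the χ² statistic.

Total ratio parts = 4. Expected numbers out of 134:
  full-colored: 134 × 3/4 = 100.5
  albino: 134 × 1/4 = 33.5
χ² = Σ (O − E)² / E
  full-colored: (99 − 100.5)² / 100.5 = 0.0224
  albino: (35 − 33.5)² / 33.5 = 0.0672
χ² = 0.0224 + 0.0672 = 0.0896 ≈ 0.090

0.090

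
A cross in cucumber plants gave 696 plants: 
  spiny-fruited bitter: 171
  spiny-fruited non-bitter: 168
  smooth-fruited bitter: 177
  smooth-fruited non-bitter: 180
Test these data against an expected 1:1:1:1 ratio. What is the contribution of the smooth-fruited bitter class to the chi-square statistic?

0.052

The 1:1:1:1 ratio has 4 parts, so with N = 696 the expected counts are:
  spiny-fruited bitter: 696 × 1/4 = 174
  spiny-fruited non-bitter: 696 × 1/4 = 174
  smooth-fruited bitter: 696 × 1/4 = 174
  smooth-fruited non-bitter: 696 × 1/4 = 174
Contribution of smooth-fruited bitter: (177 − 174)² / 174 = 0.0517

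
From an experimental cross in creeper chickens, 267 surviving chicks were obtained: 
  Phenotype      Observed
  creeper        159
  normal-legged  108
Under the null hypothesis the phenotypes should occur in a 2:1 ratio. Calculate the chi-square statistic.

Under the 2:1 hypothesis (Σ ratio = 3, N = 267):
  creeper: 267 × 2/3 = 178
  normal-legged: 267 × 1/3 = 89
χ² = Σ (O − E)² / E
  creeper: (159 − 178)² / 178 = 2.0281
  normal-legged: (108 − 89)² / 89 = 4.0562
χ² = 2.0281 + 4.0562 = 6.0843 ≈ 6.084

6.084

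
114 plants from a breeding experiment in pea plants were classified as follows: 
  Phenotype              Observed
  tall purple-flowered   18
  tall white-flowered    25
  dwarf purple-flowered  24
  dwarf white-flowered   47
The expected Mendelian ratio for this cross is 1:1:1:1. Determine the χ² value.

Expected counts for N = 114 under a 1:1:1:1 ratio (total parts = 4):
  tall purple-flowered: 114 × 1/4 = 28.5
  tall white-flowered: 114 × 1/4 = 28.5
  dwarf purple-flowered: 114 × 1/4 = 28.5
  dwarf white-flowered: 114 × 1/4 = 28.5
χ² = Σ (O − E)² / E
  tall purple-flowered: (18 − 28.5)² / 28.5 = 3.8684
  tall white-flowered: (25 − 28.5)² / 28.5 = 0.4298
  dwarf purple-flowered: (24 − 28.5)² / 28.5 = 0.7105
  dwarf white-flowered: (47 − 28.5)² / 28.5 = 12.0088
χ² = 3.8684 + 0.4298 + 0.7105 + 12.0088 = 17.0175 ≈ 17.018

17.018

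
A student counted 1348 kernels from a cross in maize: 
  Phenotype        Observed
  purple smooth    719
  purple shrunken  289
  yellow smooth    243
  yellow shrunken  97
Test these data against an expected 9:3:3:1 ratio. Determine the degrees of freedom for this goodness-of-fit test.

3

A goodness-of-fit test with 4 phenotype classes has df = 4 − 1 = 3.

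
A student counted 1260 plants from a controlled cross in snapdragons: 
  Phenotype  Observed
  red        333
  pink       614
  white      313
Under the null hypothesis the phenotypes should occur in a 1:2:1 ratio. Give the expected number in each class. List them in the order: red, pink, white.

315, 630, 315

Expected counts for N = 1260 under a 1:2:1 ratio (total parts = 4):
  red: 1260 × 1/4 = 315
  pink: 1260 × 2/4 = 630
  white: 1260 × 1/4 = 315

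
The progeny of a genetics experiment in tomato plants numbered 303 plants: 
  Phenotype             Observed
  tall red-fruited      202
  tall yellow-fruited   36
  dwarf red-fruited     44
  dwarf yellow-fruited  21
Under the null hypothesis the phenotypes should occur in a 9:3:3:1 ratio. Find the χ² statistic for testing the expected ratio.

The 9:3:3:1 ratio has 16 parts, so with N = 303 the expected counts are:
  tall red-fruited: 303 × 9/16 = 170.4375
  tall yellow-fruited: 303 × 3/16 = 56.8125
  dwarf red-fruited: 303 × 3/16 = 56.8125
  dwarf yellow-fruited: 303 × 1/16 = 18.9375
χ² = Σ (O − E)² / E
  tall red-fruited: (202 − 170.4375)² / 170.4375 = 5.8449
  tall yellow-fruited: (36 − 56.8125)² / 56.8125 = 7.6244
  dwarf red-fruited: (44 − 56.8125)² / 56.8125 = 2.8895
  dwarf yellow-fruited: (21 − 18.9375)² / 18.9375 = 0.2246
χ² = 5.8449 + 7.6244 + 2.8895 + 0.2246 = 16.5834 ≈ 16.583

16.583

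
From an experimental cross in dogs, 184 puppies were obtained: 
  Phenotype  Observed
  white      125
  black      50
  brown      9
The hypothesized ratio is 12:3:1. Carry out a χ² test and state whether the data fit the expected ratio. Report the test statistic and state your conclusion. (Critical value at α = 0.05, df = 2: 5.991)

8.732; not consistent

Total ratio parts = 16. Expected numbers out of 184:
  white: 184 × 12/16 = 138
  black: 184 × 3/16 = 34.5
  brown: 184 × 1/16 = 11.5
χ² = Σ (O − E)² / E
  white: (125 − 138)² / 138 = 1.2246
  black: (50 − 34.5)² / 34.5 = 6.9638
  brown: (9 − 11.5)² / 11.5 = 0.5435
χ² = 1.2246 + 6.9638 + 0.5435 = 8.7319 ≈ 8.732
Degrees of freedom = 3 − 1 = 2; critical value at α = 0.05 is 5.991.
Since 8.732 > 5.991, we reject the null hypothesis — the data do not fit the 12:3:1 ratio.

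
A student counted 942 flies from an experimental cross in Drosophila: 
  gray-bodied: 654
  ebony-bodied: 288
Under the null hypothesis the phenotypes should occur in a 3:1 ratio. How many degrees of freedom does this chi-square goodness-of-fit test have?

1

A goodness-of-fit test with 2 phenotype classes has df = 2 − 1 = 1.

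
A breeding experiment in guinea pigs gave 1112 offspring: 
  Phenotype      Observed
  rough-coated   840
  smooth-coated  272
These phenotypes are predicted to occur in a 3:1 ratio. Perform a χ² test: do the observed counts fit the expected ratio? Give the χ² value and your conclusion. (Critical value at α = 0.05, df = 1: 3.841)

Under the 3:1 hypothesis (Σ ratio = 4, N = 1112):
  rough-coated: 1112 × 3/4 = 834
  smooth-coated: 1112 × 1/4 = 278
χ² = Σ (O − E)² / E
  rough-coated: (840 − 834)² / 834 = 0.0432
  smooth-coated: (272 − 278)² / 278 = 0.1295
χ² = 0.0432 + 0.1295 = 0.1727 ≈ 0.173
Degrees of freedom = 2 − 1 = 1; critical value at α = 0.05 is 3.841.
Since 0.173 < 3.841, we fail to reject the null hypothesis — the data are consistent with the 3:1 ratio.

0.173; consistent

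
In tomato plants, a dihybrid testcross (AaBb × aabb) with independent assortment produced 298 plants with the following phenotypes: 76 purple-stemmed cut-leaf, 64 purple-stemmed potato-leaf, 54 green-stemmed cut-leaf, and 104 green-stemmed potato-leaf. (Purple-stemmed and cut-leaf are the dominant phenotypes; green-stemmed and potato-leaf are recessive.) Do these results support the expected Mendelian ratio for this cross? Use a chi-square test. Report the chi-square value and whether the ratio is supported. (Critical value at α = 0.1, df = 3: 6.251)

18.832; not consistent

A dihybrid testcross with independent assortment gives a 1:1:1:1 ratio.
Expected counts for N = 298 under a 1:1:1:1 ratio (total parts = 4):
  purple-stemmed cut-leaf: 298 × 1/4 = 74.5
  purple-stemmed potato-leaf: 298 × 1/4 = 74.5
  green-stemmed cut-leaf: 298 × 1/4 = 74.5
  green-stemmed potato-leaf: 298 × 1/4 = 74.5
χ² = Σ (O − E)² / E
  purple-stemmed cut-leaf: (76 − 74.5)² / 74.5 = 0.0302
  purple-stemmed potato-leaf: (64 − 74.5)² / 74.5 = 1.4799
  green-stemmed cut-leaf: (54 − 74.5)² / 74.5 = 5.6409
  green-stemmed potato-leaf: (104 − 74.5)² / 74.5 = 11.6812
χ² = 0.0302 + 1.4799 + 5.6409 + 11.6812 = 18.8322 ≈ 18.832
Degrees of freedom = 4 − 1 = 3; critical value at α = 0.1 is 6.251.
Since 18.832 > 6.251, we reject the null hypothesis — the data do not fit the 1:1:1:1 ratio.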